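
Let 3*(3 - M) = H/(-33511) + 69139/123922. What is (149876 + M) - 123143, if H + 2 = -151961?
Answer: 333062634913621/12458250426 ≈ 26734.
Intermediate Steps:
H = -151963 (H = -2 - 151961 = -151963)
M = 16226275363/12458250426 (M = 3 - (-151963/(-33511) + 69139/123922)/3 = 3 - (-151963*(-1/33511) + 69139*(1/123922))/3 = 3 - (151963/33511 + 69139/123922)/3 = 3 - ⅓*21148475915/4152750142 = 3 - 21148475915/12458250426 = 16226275363/12458250426 ≈ 1.3025)
(149876 + M) - 123143 = (149876 + 16226275363/12458250426) - 123143 = 1867208967122539/12458250426 - 123143 = 333062634913621/12458250426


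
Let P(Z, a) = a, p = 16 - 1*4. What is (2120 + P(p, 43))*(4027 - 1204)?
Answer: 6106149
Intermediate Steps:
p = 12 (p = 16 - 4 = 12)
(2120 + P(p, 43))*(4027 - 1204) = (2120 + 43)*(4027 - 1204) = 2163*2823 = 6106149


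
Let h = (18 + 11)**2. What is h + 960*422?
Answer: 405961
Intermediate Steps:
h = 841 (h = 29**2 = 841)
h + 960*422 = 841 + 960*422 = 841 + 405120 = 405961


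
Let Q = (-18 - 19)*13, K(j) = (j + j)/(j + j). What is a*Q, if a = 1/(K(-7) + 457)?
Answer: -481/458 ≈ -1.0502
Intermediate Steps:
K(j) = 1 (K(j) = (2*j)/((2*j)) = (2*j)*(1/(2*j)) = 1)
a = 1/458 (a = 1/(1 + 457) = 1/458 ≈ 0.0021834)
Q = -481 (Q = -37*13 = -481)
a*Q = (1/458)*(-481) = -481/458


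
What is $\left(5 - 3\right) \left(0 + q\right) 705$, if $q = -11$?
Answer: $-15510$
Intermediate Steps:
$\left(5 - 3\right) \left(0 + q\right) 705 = \left(5 - 3\right) \left(0 - 11\right) 705 = 2 \left(-11\right) 705 = \left(-22\right) 705 = -15510$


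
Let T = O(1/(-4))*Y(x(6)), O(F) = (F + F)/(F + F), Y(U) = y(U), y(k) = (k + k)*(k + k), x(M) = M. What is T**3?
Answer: 2985984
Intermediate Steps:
y(k) = 4*k**2 (y(k) = (2*k)*(2*k) = 4*k**2)
Y(U) = 4*U**2
O(F) = 1 (O(F) = (2*F)/((2*F)) = (2*F)*(1/(2*F)) = 1)
T = 144 (T = 1*(4*6**2) = 1*(4*36) = 1*144 = 144)
T**3 = 144**3 = 2985984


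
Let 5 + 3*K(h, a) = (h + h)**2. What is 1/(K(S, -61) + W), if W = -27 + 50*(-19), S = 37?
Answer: 3/2540 ≈ 0.0011811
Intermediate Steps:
K(h, a) = -5/3 + 4*h**2/3 (K(h, a) = -5/3 + (h + h)**2/3 = -5/3 + (2*h)**2/3 = -5/3 + (4*h**2)/3 = -5/3 + 4*h**2/3)
W = -977 (W = -27 - 950 = -977)
1/(K(S, -61) + W) = 1/((-5/3 + (4/3)*37**2) - 977) = 1/((-5/3 + (4/3)*1369) - 977) = 1/((-5/3 + 5476/3) - 977) = 1/(5471/3 - 977) = 1/(2540/3) = 3/2540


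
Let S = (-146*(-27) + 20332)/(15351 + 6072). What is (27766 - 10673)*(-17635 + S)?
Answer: -6457228267783/21423 ≈ -3.0142e+8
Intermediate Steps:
S = 24274/21423 (S = (3942 + 20332)/21423 = 24274*(1/21423) = 24274/21423 ≈ 1.1331)
(27766 - 10673)*(-17635 + S) = (27766 - 10673)*(-17635 + 24274/21423) = 17093*(-377770331/21423) = -6457228267783/21423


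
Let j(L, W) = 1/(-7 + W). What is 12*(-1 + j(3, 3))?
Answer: -15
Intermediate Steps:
12*(-1 + j(3, 3)) = 12*(-1 + 1/(-7 + 3)) = 12*(-1 + 1/(-4)) = 12*(-1 - 1/4) = 12*(-5/4) = -15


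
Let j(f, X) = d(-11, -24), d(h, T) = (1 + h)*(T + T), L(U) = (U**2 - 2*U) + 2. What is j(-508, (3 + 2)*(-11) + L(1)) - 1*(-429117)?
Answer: 429597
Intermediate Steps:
L(U) = 2 + U**2 - 2*U
d(h, T) = 2*T*(1 + h) (d(h, T) = (1 + h)*(2*T) = 2*T*(1 + h))
j(f, X) = 480 (j(f, X) = 2*(-24)*(1 - 11) = 2*(-24)*(-10) = 480)
j(-508, (3 + 2)*(-11) + L(1)) - 1*(-429117) = 480 - 1*(-429117) = 480 + 429117 = 429597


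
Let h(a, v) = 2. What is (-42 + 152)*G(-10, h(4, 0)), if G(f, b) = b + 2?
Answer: 440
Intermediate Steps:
G(f, b) = 2 + b
(-42 + 152)*G(-10, h(4, 0)) = (-42 + 152)*(2 + 2) = 110*4 = 440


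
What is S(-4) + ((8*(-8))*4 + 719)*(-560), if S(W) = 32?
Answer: -259248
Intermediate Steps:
S(-4) + ((8*(-8))*4 + 719)*(-560) = 32 + ((8*(-8))*4 + 719)*(-560) = 32 + (-64*4 + 719)*(-560) = 32 + (-256 + 719)*(-560) = 32 + 463*(-560) = 32 - 259280 = -259248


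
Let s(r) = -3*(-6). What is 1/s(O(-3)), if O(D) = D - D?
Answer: 1/18 ≈ 0.055556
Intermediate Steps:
O(D) = 0
s(r) = 18
1/s(O(-3)) = 1/18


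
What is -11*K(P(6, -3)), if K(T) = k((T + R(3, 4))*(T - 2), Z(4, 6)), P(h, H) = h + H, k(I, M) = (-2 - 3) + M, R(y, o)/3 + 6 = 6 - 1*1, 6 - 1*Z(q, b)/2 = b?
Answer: 55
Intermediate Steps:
Z(q, b) = 12 - 2*b
R(y, o) = -3 (R(y, o) = -18 + 3*(6 - 1*1) = -18 + 3*(6 - 1) = -18 + 3*5 = -18 + 15 = -3)
k(I, M) = -5 + M
P(h, H) = H + h
K(T) = -5 (K(T) = -5 + (12 - 2*6) = -5 + (12 - 12) = -5 + 0 = -5)
-11*K(P(6, -3)) = -11*(-5) = 55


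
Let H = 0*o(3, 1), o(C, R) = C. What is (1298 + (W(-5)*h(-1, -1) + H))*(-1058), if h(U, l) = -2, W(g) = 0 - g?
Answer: -1362704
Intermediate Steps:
W(g) = -g
H = 0 (H = 0*3 = 0)
(1298 + (W(-5)*h(-1, -1) + H))*(-1058) = (1298 + (-1*(-5)*(-2) + 0))*(-1058) = (1298 + (5*(-2) + 0))*(-1058) = (1298 + (-10 + 0))*(-1058) = (1298 - 10)*(-1058) = 1288*(-1058) = -1362704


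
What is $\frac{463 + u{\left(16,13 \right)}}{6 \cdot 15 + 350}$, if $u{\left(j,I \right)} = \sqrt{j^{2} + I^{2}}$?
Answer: $\frac{463}{440} + \frac{\sqrt{17}}{88} \approx 1.0991$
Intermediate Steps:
$u{\left(j,I \right)} = \sqrt{I^{2} + j^{2}}$
$\frac{463 + u{\left(16,13 \right)}}{6 \cdot 15 + 350} = \frac{463 + \sqrt{13^{2} + 16^{2}}}{6 \cdot 15 + 350} = \frac{463 + \sqrt{169 + 256}}{90 + 350} = \frac{463 + \sqrt{425}}{440} = \left(463 + 5 \sqrt{17}\right) \frac{1}{440} = \frac{463}{440} + \frac{\sqrt{17}}{88}$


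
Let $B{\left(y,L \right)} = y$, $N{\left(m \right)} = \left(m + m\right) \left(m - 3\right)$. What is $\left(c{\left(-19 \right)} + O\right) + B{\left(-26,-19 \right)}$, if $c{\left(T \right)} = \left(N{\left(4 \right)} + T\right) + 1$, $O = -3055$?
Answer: $-3091$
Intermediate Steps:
$N{\left(m \right)} = 2 m \left(-3 + m\right)$
$c{\left(T \right)} = 9 + T$ ($c{\left(T \right)} = \left(2 \cdot 4 \left(-3 + 4\right) + T\right) + 1 = \left(2 \cdot 4 \cdot 1 + T\right) + 1 = \left(8 + T\right) + 1 = 9 + T$)
$\left(c{\left(-19 \right)} + O\right) + B{\left(-26,-19 \right)} = \left(\left(9 - 19\right) - 3055\right) - 26 = \left(-10 - 3055\right) - 26 = -3065 - 26 = -3091$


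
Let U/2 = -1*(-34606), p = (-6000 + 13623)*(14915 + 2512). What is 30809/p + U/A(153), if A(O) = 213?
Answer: 3064848455923/9432067491 ≈ 324.94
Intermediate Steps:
p = 132846021 (p = 7623*17427 = 132846021)
U = 69212 (U = 2*(-1*(-34606)) = 2*34606 = 69212)
30809/p + U/A(153) = 30809/132846021 + 69212/213 = 3064848455923/9432067491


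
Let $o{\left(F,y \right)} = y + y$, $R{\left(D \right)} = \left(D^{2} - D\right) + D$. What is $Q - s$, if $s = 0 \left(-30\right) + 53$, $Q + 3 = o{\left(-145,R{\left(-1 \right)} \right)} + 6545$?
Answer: $6491$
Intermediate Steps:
$R{\left(D \right)} = D^{2}$
$o{\left(F,y \right)} = 2 y$
$Q = 6544$ ($Q = -3 + \left(2 \left(-1\right)^{2} + 6545\right) = -3 + \left(2 \cdot 1 + 6545\right) = -3 + \left(2 + 6545\right) = -3 + 6547 = 6544$)
$s = 53$ ($s = 0 + 53 = 53$)
$Q - s = 6544 - 53 = 6491$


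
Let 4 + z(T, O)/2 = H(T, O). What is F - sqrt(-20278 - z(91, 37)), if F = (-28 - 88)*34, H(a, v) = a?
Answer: -3944 - 2*I*sqrt(5113) ≈ -3944.0 - 143.01*I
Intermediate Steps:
z(T, O) = -8 + 2*T
F = -3944 (F = -116*34 = -3944)
F - sqrt(-20278 - z(91, 37)) = -3944 - sqrt(-20278 - (-8 + 2*91)) = -3944 - sqrt(-20278 - (-8 + 182)) = -3944 - sqrt(-20278 - 1*174) = -3944 - sqrt(-20278 - 174) = -3944 - sqrt(-20452) = -3944 - 2*I*sqrt(5113)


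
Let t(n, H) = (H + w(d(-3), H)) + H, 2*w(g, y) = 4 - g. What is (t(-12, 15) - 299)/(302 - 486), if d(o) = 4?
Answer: 269/184 ≈ 1.4620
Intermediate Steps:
w(g, y) = 2 - g/2 (w(g, y) = (4 - g)/2 = 2 - g/2)
t(n, H) = 2*H (t(n, H) = (H + (2 - ½*4)) + H = (H + (2 - 2)) + H = (H + 0) + H = H + H = 2*H)
(t(-12, 15) - 299)/(302 - 486) = (2*15 - 299)/(302 - 486) = (30 - 299)/(-184) = -269*(-1/184) = 269/184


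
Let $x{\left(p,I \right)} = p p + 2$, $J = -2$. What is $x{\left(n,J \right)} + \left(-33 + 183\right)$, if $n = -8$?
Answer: $216$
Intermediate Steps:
$x{\left(p,I \right)} = 2 + p^{2}$ ($x{\left(p,I \right)} = p^{2} + 2 = 2 + p^{2}$)
$x{\left(n,J \right)} + \left(-33 + 183\right) = \left(2 + \left(-8\right)^{2}\right) + \left(-33 + 183\right) = \left(2 + 64\right) + 150 = 66 + 150 = 216$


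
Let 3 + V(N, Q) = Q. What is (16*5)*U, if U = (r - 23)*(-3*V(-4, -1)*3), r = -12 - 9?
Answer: -126720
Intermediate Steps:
V(N, Q) = -3 + Q
r = -21
U = -1584 (U = (-21 - 23)*(-3*(-3 - 1)*3) = -44*(-3*(-4))*3 = -528*3 = -44*36 = -1584)
(16*5)*U = (16*5)*(-1584) = 80*(-1584) = -126720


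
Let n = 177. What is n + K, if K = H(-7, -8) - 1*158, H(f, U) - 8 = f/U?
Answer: 223/8 ≈ 27.875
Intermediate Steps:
H(f, U) = 8 + f/U
K = -1193/8 (K = (8 - 7/(-8)) - 1*158 = (8 - 7*(-⅛)) - 158 = (8 + 7/8) - 158 = 71/8 - 158 = -1193/8 ≈ -149.13)
n + K = 177 - 1193/8 = 223/8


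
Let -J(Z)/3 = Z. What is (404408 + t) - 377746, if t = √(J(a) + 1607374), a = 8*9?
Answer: 26662 + √1607158 ≈ 27930.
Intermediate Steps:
a = 72
J(Z) = -3*Z
t = √1607158 (t = √(-3*72 + 1607374) = √(-216 + 1607374) = √1607158 ≈ 1267.7)
(404408 + t) - 377746 = (404408 + √1607158) - 377746 = 26662 + √1607158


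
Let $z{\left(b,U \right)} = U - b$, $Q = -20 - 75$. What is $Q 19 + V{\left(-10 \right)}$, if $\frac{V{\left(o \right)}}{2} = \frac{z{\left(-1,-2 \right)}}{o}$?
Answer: $- \frac{9024}{5} \approx -1804.8$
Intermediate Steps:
$Q = -95$ ($Q = -20 - 75 = -95$)
$V{\left(o \right)} = - \frac{2}{o}$ ($V{\left(o \right)} = 2 \frac{-2 - -1}{o} = 2 \frac{-2 + 1}{o} = 2 \left(- \frac{1}{o}\right) = - \frac{2}{o}$)
$Q 19 + V{\left(-10 \right)} = \left(-95\right) 19 - \frac{2}{-10} = -1805 - - \frac{1}{5} = -1805 + \frac{1}{5} = - \frac{9024}{5}$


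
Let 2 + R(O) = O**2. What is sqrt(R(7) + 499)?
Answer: sqrt(546) ≈ 23.367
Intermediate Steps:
R(O) = -2 + O**2
sqrt(R(7) + 499) = sqrt((-2 + 7**2) + 499) = sqrt((-2 + 49) + 499) = sqrt(47 + 499) = sqrt(546)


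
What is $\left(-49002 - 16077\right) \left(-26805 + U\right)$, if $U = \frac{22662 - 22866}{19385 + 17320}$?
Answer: $\frac{21343259575197}{12235} \approx 1.7444 \cdot 10^{9}$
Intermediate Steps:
$U = - \frac{68}{12235}$ ($U = - \frac{204}{36705} = \left(-204\right) \frac{1}{36705} = - \frac{68}{12235} \approx -0.0055578$)
$\left(-49002 - 16077\right) \left(-26805 + U\right) = \left(-49002 - 16077\right) \left(-26805 - \frac{68}{12235}\right) = \left(-65079\right) \left(- \frac{327959243}{12235}\right) = \frac{21343259575197}{12235}$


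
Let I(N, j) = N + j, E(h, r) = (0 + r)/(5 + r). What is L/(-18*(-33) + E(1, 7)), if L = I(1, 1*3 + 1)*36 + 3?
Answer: 2196/7135 ≈ 0.30778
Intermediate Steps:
E(h, r) = r/(5 + r)
L = 183 (L = (1 + (1*3 + 1))*36 + 3 = (1 + (3 + 1))*36 + 3 = (1 + 4)*36 + 3 = 5*36 + 3 = 180 + 3 = 183)
L/(-18*(-33) + E(1, 7)) = 183/(-18*(-33) + 7/(5 + 7)) = 183/(594 + 7/12) = 183/(7135/12) = 183*(12/7135) = 2196/7135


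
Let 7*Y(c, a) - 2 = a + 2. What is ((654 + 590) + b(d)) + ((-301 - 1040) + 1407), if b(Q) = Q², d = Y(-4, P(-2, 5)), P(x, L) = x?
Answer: 64194/49 ≈ 1310.1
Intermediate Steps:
Y(c, a) = 4/7 + a/7 (Y(c, a) = 2/7 + (a + 2)/7 = 2/7 + (2 + a)/7 = 2/7 + (2/7 + a/7) = 4/7 + a/7)
d = 2/7 (d = 4/7 + (⅐)*(-2) = 4/7 - 2/7 = 2/7 ≈ 0.28571)
((654 + 590) + b(d)) + ((-301 - 1040) + 1407) = ((654 + 590) + (2/7)²) + ((-301 - 1040) + 1407) = (1244 + 4/49) + (-1341 + 1407) = 60960/49 + 66 = 64194/49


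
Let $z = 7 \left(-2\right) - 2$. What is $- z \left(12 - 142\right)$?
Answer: $-2080$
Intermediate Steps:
$z = -16$ ($z = -14 - 2 = -16$)
$- z \left(12 - 142\right) = - \left(-16\right) \left(12 - 142\right) = - \left(-16\right) \left(-130\right) = \left(-1\right) 2080 = -2080$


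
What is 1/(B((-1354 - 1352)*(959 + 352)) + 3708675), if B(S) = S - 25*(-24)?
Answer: 1/161709 ≈ 6.1839e-6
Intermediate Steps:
B(S) = 600 + S (B(S) = S + 600 = 600 + S)
1/(B((-1354 - 1352)*(959 + 352)) + 3708675) = 1/((600 + (-1354 - 1352)*(959 + 352)) + 3708675) = 1/((600 - 2706*1311) + 3708675) = 1/((600 - 3547566) + 3708675) = 1/(-3546966 + 3708675) = 1/161709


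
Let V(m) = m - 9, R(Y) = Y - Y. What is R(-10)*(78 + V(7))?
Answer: 0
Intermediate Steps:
R(Y) = 0
V(m) = -9 + m
R(-10)*(78 + V(7)) = 0*(78 + (-9 + 7)) = 0*(78 - 2) = 0*76 = 0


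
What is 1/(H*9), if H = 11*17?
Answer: 1/1683 ≈ 0.00059418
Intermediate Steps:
H = 187
1/(H*9) = 1/(187*9) = 1/1683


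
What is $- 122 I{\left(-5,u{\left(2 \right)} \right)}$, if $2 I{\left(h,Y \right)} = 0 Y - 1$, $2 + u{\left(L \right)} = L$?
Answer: $61$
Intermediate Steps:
$u{\left(L \right)} = -2 + L$
$I{\left(h,Y \right)} = - \frac{1}{2}$ ($I{\left(h,Y \right)} = \frac{0 Y - 1}{2} = \frac{0 - 1}{2} = \frac{1}{2} \left(-1\right) = - \frac{1}{2}$)
$- 122 I{\left(-5,u{\left(2 \right)} \right)} = \left(-122\right) \left(- \frac{1}{2}\right) = 61$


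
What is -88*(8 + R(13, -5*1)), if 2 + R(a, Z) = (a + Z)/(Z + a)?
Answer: -616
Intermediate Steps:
R(a, Z) = -1 (R(a, Z) = -2 + (a + Z)/(Z + a) = -2 + (Z + a)/(Z + a) = -2 + 1 = -1)
-88*(8 + R(13, -5*1)) = -88*(8 - 1) = -88*7 = -616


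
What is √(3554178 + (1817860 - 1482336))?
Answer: √3889702 ≈ 1972.2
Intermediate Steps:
√(3554178 + (1817860 - 1482336)) = √(3554178 + 335524) = √3889702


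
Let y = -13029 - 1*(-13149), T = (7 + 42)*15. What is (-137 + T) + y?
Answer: 718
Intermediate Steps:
T = 735 (T = 49*15 = 735)
y = 120 (y = -13029 + 13149 = 120)
(-137 + T) + y = (-137 + 735) + 120 = 598 + 120 = 718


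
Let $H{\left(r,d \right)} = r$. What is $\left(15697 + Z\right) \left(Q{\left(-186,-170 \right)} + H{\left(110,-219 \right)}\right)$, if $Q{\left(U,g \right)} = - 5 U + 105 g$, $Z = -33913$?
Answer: $306210960$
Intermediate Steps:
$\left(15697 + Z\right) \left(Q{\left(-186,-170 \right)} + H{\left(110,-219 \right)}\right) = \left(15697 - 33913\right) \left(\left(\left(-5\right) \left(-186\right) + 105 \left(-170\right)\right) + 110\right) = - 18216 \left(\left(930 - 17850\right) + 110\right) = - 18216 \left(-16920 + 110\right) = \left(-18216\right) \left(-16810\right) = 306210960$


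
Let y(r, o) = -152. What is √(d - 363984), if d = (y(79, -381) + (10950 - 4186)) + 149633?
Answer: I*√207739 ≈ 455.78*I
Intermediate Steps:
d = 156245 (d = (-152 + (10950 - 4186)) + 149633 = (-152 + 6764) + 149633 = 6612 + 149633 = 156245)
√(d - 363984) = √(156245 - 363984) = √(-207739) = I*√207739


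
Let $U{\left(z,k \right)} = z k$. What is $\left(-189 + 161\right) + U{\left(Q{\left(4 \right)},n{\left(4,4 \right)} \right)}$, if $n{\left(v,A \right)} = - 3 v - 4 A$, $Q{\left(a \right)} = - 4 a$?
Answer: $420$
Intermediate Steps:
$n{\left(v,A \right)} = - 4 A - 3 v$
$U{\left(z,k \right)} = k z$
$\left(-189 + 161\right) + U{\left(Q{\left(4 \right)},n{\left(4,4 \right)} \right)} = \left(-189 + 161\right) + \left(\left(-4\right) 4 - 12\right) \left(\left(-4\right) 4\right) = -28 + \left(-16 - 12\right) \left(-16\right) = -28 - -448 = -28 + 448 = 420$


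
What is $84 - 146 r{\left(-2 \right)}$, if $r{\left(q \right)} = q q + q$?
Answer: $-208$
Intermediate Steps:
$r{\left(q \right)} = q + q^{2}$ ($r{\left(q \right)} = q^{2} + q = q + q^{2}$)
$84 - 146 r{\left(-2 \right)} = 84 - 146 \left(- 2 \left(1 - 2\right)\right) = 84 - 146 \left(\left(-2\right) \left(-1\right)\right) = 84 - 292 = -208$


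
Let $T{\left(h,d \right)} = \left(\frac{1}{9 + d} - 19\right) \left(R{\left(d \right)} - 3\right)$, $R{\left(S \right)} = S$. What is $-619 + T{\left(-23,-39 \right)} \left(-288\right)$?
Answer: $- \frac{1154231}{5} \approx -2.3085 \cdot 10^{5}$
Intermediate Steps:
$T{\left(h,d \right)} = \left(-19 + \frac{1}{9 + d}\right) \left(-3 + d\right)$ ($T{\left(h,d \right)} = \left(\frac{1}{9 + d} - 19\right) \left(d - 3\right) = \left(-19 + \frac{1}{9 + d}\right) \left(-3 + d\right)$)
$-619 + T{\left(-23,-39 \right)} \left(-288\right) = -619 + \frac{510 - -4407 - 19 \left(-39\right)^{2}}{9 - 39} \left(-288\right) = -619 + \frac{510 + 4407 - 28899}{-30} \left(-288\right) = -619 + - \frac{510 + 4407 - 28899}{30} \left(-288\right) = -619 + \left(- \frac{1}{30}\right) \left(-23982\right) \left(-288\right) = -619 + \frac{3997}{5} \left(-288\right) = -619 - \frac{1151136}{5} = - \frac{1154231}{5}$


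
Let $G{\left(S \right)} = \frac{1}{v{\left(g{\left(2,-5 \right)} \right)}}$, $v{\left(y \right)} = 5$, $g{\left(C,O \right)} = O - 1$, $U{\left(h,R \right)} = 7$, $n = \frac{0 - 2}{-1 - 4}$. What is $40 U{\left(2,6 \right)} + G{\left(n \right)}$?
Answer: $\frac{1401}{5} \approx 280.2$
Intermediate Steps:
$n = \frac{2}{5}$ ($n = - \frac{2}{-5} = \left(-2\right) \left(- \frac{1}{5}\right) = \frac{2}{5} \approx 0.4$)
$g{\left(C,O \right)} = -1 + O$
$G{\left(S \right)} = \frac{1}{5}$
$40 U{\left(2,6 \right)} + G{\left(n \right)} = 40 \cdot 7 + \frac{1}{5} = 280 + \frac{1}{5} = \frac{1401}{5}$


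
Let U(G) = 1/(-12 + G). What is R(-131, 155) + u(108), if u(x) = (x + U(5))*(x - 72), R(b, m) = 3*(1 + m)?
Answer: 30456/7 ≈ 4350.9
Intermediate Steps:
R(b, m) = 3 + 3*m
u(x) = (-72 + x)*(-1/7 + x) (u(x) = (x + 1/(-12 + 5))*(x - 72) = (x + 1/(-7))*(-72 + x) = (x - 1/7)*(-72 + x) = (-1/7 + x)*(-72 + x) = (-72 + x)*(-1/7 + x))
R(-131, 155) + u(108) = (3 + 3*155) + (72/7 + 108**2 - 505/7*108) = (3 + 465) + (72/7 + 11664 - 54540/7) = 468 + 27180/7 = 30456/7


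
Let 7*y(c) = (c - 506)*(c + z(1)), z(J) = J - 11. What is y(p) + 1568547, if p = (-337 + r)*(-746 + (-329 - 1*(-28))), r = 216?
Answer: 15995210366/7 ≈ 2.2850e+9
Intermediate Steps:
z(J) = -11 + J
p = 126687 (p = (-337 + 216)*(-746 + (-329 - 1*(-28))) = -121*(-746 + (-329 + 28)) = -121*(-746 - 301) = -121*(-1047) = 126687)
y(c) = (-506 + c)*(-10 + c)/7 (y(c) = ((c - 506)*(c + (-11 + 1)))/7 = ((-506 + c)*(c - 10))/7 = ((-506 + c)*(-10 + c))/7 = (-506 + c)*(-10 + c)/7)
y(p) + 1568547 = (5060/7 - 516/7*126687 + (1/7)*126687**2) + 1568547 = (5060/7 - 65370492/7 + (1/7)*16049595969) + 1568547 = (5060/7 - 65370492/7 + 16049595969/7) + 1568547 = 15984230537/7 + 1568547 = 15995210366/7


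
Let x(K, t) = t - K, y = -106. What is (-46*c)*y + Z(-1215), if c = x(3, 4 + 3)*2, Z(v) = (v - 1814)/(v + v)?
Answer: 94792469/2430 ≈ 39009.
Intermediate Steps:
Z(v) = (-1814 + v)/(2*v) (Z(v) = (-1814 + v)/((2*v)) = (-1814 + v)*(1/(2*v)) = (-1814 + v)/(2*v))
c = 8 (c = ((4 + 3) - 1*3)*2 = (7 - 3)*2 = 4*2 = 8)
(-46*c)*y + Z(-1215) = -46*8*(-106) + (1/2)*(-1814 - 1215)/(-1215) = -368*(-106) + (1/2)*(-1/1215)*(-3029) = 39008 + 3029/2430 = 94792469/2430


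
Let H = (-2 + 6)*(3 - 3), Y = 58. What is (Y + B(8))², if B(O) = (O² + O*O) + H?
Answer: 34596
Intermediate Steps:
H = 0 (H = 4*0 = 0)
B(O) = 2*O² (B(O) = (O² + O*O) + 0 = (O² + O²) + 0 = 2*O² + 0 = 2*O²)
(Y + B(8))² = (58 + 2*8²)² = (58 + 2*64)² = (58 + 128)² = 186² = 34596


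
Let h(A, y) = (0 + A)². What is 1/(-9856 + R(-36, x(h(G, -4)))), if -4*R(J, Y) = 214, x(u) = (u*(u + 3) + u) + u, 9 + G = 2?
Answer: -2/19819 ≈ -0.00010091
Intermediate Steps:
G = -7 (G = -9 + 2 = -7)
h(A, y) = A²
x(u) = 2*u + u*(3 + u) (x(u) = (u*(3 + u) + u) + u = (u + u*(3 + u)) + u = 2*u + u*(3 + u))
R(J, Y) = -107/2 (R(J, Y) = -¼*214 = -107/2)
1/(-9856 + R(-36, x(h(G, -4)))) = 1/(-9856 - 107/2) = 1/(-19819/2) = -2/19819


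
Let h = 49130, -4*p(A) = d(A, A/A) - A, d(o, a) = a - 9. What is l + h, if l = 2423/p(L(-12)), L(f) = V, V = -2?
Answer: 152236/3 ≈ 50745.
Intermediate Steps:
L(f) = -2
d(o, a) = -9 + a
p(A) = 2 + A/4 (p(A) = -((-9 + A/A) - A)/4 = -((-9 + 1) - A)/4 = -(-8 - A)/4 = 2 + A/4)
l = 4846/3 (l = 2423/(2 + (1/4)*(-2)) = 2423/(2 - 1/2) = 2423/(3/2) = 2423*(2/3) = 4846/3 ≈ 1615.3)
l + h = 4846/3 + 49130 = 152236/3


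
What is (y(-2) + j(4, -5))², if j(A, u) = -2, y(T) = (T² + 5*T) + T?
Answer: 100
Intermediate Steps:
y(T) = T² + 6*T
(y(-2) + j(4, -5))² = (-2*(6 - 2) - 2)² = (-2*4 - 2)² = (-8 - 2)² = (-10)² = 100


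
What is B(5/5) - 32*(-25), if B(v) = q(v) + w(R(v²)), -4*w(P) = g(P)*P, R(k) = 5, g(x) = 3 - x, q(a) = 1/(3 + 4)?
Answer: 11237/14 ≈ 802.64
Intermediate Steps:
q(a) = ⅐ (q(a) = 1/7 = ⅐)
w(P) = -P*(3 - P)/4 (w(P) = -(3 - P)*P/4 = -P*(3 - P)/4)
B(v) = 37/14 (B(v) = ⅐ + (¼)*5*(-3 + 5) = ⅐ + (¼)*5*2 = ⅐ + 5/2 = 37/14)
B(5/5) - 32*(-25) = 37/14 - 32*(-25) = 37/14 + 800 = 11237/14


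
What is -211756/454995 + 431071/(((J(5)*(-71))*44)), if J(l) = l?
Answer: -39888555673/1421404380 ≈ -28.063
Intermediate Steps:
-211756/454995 + 431071/(((J(5)*(-71))*44)) = -211756/454995 + 431071/(((5*(-71))*44)) = -211756*1/454995 + 431071/((-355*44)) = -211756/454995 + 431071/(-15620) = -211756/454995 + 431071*(-1/15620) = -211756/454995 - 431071/15620 = -39888555673/1421404380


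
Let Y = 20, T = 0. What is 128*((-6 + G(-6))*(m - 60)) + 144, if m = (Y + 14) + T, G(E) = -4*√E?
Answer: 20112 + 13312*I*√6 ≈ 20112.0 + 32608.0*I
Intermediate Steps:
m = 34 (m = (20 + 14) + 0 = 34 + 0 = 34)
128*((-6 + G(-6))*(m - 60)) + 144 = 128*((-6 - 4*I*√6)*(34 - 60)) + 144 = 128*((-6 - 4*I*√6)*(-26)) + 144 = 128*(156 + 104*I*√6) + 144 = (19968 + 13312*I*√6) + 144 = 20112 + 13312*I*√6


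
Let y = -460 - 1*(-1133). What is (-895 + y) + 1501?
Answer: 1279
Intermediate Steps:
y = 673 (y = -460 + 1133 = 673)
(-895 + y) + 1501 = (-895 + 673) + 1501 = -222 + 1501 = 1279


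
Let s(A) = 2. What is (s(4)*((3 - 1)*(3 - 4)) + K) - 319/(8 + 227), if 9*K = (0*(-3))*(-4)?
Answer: -1259/235 ≈ -5.3574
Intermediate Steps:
K = 0 (K = ((0*(-3))*(-4))/9 = (0*(-4))/9 = (⅑)*0 = 0)
(s(4)*((3 - 1)*(3 - 4)) + K) - 319/(8 + 227) = (2*((3 - 1)*(3 - 4)) + 0) - 319/(8 + 227) = (2*(2*(-1)) + 0) - 319/235 = (2*(-2) + 0) - 319*1/235 = (-4 + 0) - 319/235 = -4 - 319/235 = -1259/235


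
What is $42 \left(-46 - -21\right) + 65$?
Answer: $-985$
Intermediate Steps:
$42 \left(-46 - -21\right) + 65 = 42 \left(-46 + 21\right) + 65 = 42 \left(-25\right) + 65 = -1050 + 65 = -985$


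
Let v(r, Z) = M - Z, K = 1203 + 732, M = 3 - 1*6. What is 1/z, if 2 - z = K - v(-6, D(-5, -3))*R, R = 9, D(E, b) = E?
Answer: -1/1915 ≈ -0.00052219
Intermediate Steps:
M = -3 (M = 3 - 6 = -3)
K = 1935
v(r, Z) = -3 - Z
z = -1915 (z = 2 - (1935 - (-3 - 1*(-5))*9) = 2 - (1935 - (-3 + 5)*9) = 2 - (1935 - 2*9) = 2 - (1935 - 1*18) = 2 - (1935 - 18) = 2 - 1*1917 = 2 - 1917 = -1915)
1/z = 1/(-1915) = -1/1915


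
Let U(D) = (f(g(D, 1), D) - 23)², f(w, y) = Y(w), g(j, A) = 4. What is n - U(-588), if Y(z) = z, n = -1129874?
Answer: -1130235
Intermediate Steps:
f(w, y) = w
U(D) = 361 (U(D) = (4 - 23)² = (-19)² = 361)
n - U(-588) = -1129874 - 1*361 = -1129874 - 361 = -1130235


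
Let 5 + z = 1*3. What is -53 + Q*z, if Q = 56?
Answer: -165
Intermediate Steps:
z = -2 (z = -5 + 1*3 = -5 + 3 = -2)
-53 + Q*z = -53 + 56*(-2) = -53 - 112 = -165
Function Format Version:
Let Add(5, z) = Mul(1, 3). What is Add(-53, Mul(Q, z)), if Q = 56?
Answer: -165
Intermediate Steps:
z = -2 (z = Add(-5, Mul(1, 3)) = Add(-5, 3) = -2)
Add(-53, Mul(Q, z)) = Add(-53, Mul(56, -2)) = Add(-53, -112) = -165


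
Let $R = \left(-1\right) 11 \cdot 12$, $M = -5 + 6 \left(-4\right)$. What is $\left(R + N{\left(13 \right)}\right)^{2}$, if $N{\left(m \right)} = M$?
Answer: $25921$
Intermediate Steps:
$M = -29$ ($M = -5 - 24 = -29$)
$N{\left(m \right)} = -29$
$R = -132$ ($R = \left(-11\right) 12 = -132$)
$\left(R + N{\left(13 \right)}\right)^{2} = \left(-132 - 29\right)^{2} = \left(-161\right)^{2} = 25921$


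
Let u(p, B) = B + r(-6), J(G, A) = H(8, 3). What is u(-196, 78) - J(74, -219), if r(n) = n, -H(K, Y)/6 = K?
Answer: 120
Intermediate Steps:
H(K, Y) = -6*K
J(G, A) = -48 (J(G, A) = -6*8 = -48)
u(p, B) = -6 + B (u(p, B) = B - 6 = -6 + B)
u(-196, 78) - J(74, -219) = (-6 + 78) - 1*(-48) = 72 + 48 = 120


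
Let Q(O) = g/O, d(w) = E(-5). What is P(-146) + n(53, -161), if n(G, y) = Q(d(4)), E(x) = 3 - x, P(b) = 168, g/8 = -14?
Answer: 154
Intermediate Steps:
g = -112 (g = 8*(-14) = -112)
d(w) = 8 (d(w) = 3 - 1*(-5) = 3 + 5 = 8)
Q(O) = -112/O
n(G, y) = -14 (n(G, y) = -112/8 = -112*⅛ = -14)
P(-146) + n(53, -161) = 168 - 14 = 154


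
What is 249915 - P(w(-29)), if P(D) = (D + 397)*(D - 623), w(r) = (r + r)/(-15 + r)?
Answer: 240810411/484 ≈ 4.9754e+5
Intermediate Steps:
w(r) = 2*r/(-15 + r) (w(r) = (2*r)/(-15 + r) = 2*r/(-15 + r))
P(D) = (-623 + D)*(397 + D) (P(D) = (397 + D)*(-623 + D) = (-623 + D)*(397 + D))
249915 - P(w(-29)) = 249915 - (-247331 + (2*(-29)/(-15 - 29))**2 - 452*(-29)/(-15 - 29)) = 249915 - (-247331 + (2*(-29)/(-44))**2 - 452*(-29)/(-44)) = 249915 - (-247331 + (2*(-29)*(-1/44))**2 - 452*(-29)*(-1)/44) = 249915 - (-247331 + (29/22)**2 - 226*29/22) = 249915 - (-247331 + 841/484 - 3277/11) = 249915 - 1*(-119851551/484) = 249915 + 119851551/484 = 240810411/484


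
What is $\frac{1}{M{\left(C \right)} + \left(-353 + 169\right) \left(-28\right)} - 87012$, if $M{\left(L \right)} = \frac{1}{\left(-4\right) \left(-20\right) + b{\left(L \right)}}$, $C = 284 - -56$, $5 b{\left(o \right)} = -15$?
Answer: $- \frac{34518095383}{396705} \approx -87012.0$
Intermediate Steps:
$b{\left(o \right)} = -3$ ($b{\left(o \right)} = \frac{1}{5} \left(-15\right) = -3$)
$C = 340$ ($C = 284 + 56 = 340$)
$M{\left(L \right)} = \frac{1}{77}$ ($M{\left(L \right)} = \frac{1}{\left(-4\right) \left(-20\right) - 3} = \frac{1}{80 - 3} = \frac{1}{77}$)
$\frac{1}{M{\left(C \right)} + \left(-353 + 169\right) \left(-28\right)} - 87012 = \frac{1}{\frac{1}{77} + \left(-353 + 169\right) \left(-28\right)} - 87012 = \frac{1}{\frac{1}{77} - -5152} - 87012 = \frac{1}{\frac{1}{77} + 5152} - 87012 = \frac{1}{\frac{396705}{77}} - 87012 = \frac{77}{396705} - 87012 = - \frac{34518095383}{396705}$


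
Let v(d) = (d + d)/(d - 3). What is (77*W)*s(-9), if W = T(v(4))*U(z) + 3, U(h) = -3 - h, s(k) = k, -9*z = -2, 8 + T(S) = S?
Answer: -2079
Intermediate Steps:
v(d) = 2*d/(-3 + d) (v(d) = (2*d)/(-3 + d) = 2*d/(-3 + d))
T(S) = -8 + S
z = 2/9 (z = -⅑*(-2) = 2/9 ≈ 0.22222)
W = 3 (W = (-8 + 2*4/(-3 + 4))*(-3 - 1*2/9) + 3 = (-8 + 2*4/1)*(-3 - 2/9) + 3 = (-8 + 2*4*1)*(-29/9) + 3 = (-8 + 8)*(-29/9) + 3 = 0*(-29/9) + 3 = 0 + 3 = 3)
(77*W)*s(-9) = (77*3)*(-9) = 231*(-9) = -2079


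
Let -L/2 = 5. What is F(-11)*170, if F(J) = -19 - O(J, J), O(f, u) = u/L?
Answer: -3417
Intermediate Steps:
L = -10 (L = -2*5 = -10)
O(f, u) = -u/10 (O(f, u) = u/(-10) = u*(-⅒) = -u/10)
F(J) = -19 + J/10 (F(J) = -19 - (-1)*J/10 = -19 + J/10)
F(-11)*170 = (-19 + (⅒)*(-11))*170 = (-19 - 11/10)*170 = -201/10*170 = -3417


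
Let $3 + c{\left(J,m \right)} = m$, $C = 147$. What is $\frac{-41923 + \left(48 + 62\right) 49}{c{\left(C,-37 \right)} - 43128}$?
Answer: $\frac{36533}{43168} \approx 0.8463$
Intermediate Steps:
$c{\left(J,m \right)} = -3 + m$
$\frac{-41923 + \left(48 + 62\right) 49}{c{\left(C,-37 \right)} - 43128} = \frac{-41923 + \left(48 + 62\right) 49}{\left(-3 - 37\right) - 43128} = \frac{-41923 + 110 \cdot 49}{-40 - 43128} = \frac{-41923 + 5390}{-43168} = \left(-36533\right) \left(- \frac{1}{43168}\right) = \frac{36533}{43168}$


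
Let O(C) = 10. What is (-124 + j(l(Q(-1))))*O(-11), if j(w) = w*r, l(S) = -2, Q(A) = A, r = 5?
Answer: -1340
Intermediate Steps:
j(w) = 5*w (j(w) = w*5 = 5*w)
(-124 + j(l(Q(-1))))*O(-11) = (-124 + 5*(-2))*10 = (-124 - 10)*10 = -134*10 = -1340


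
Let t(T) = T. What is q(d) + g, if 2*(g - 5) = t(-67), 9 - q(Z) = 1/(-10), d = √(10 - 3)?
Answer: -97/5 ≈ -19.400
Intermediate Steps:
d = √7 ≈ 2.6458
q(Z) = 91/10 (q(Z) = 9 - 1/(-10) = 9 - 1*(-⅒) = 9 + ⅒ = 91/10)
g = -57/2 (g = 5 + (½)*(-67) = 5 - 67/2 = -57/2 ≈ -28.500)
q(d) + g = 91/10 - 57/2 = -97/5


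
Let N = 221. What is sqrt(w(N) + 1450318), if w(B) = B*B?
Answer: sqrt(1499159) ≈ 1224.4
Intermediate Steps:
w(B) = B**2
sqrt(w(N) + 1450318) = sqrt(221**2 + 1450318) = sqrt(48841 + 1450318) = sqrt(1499159)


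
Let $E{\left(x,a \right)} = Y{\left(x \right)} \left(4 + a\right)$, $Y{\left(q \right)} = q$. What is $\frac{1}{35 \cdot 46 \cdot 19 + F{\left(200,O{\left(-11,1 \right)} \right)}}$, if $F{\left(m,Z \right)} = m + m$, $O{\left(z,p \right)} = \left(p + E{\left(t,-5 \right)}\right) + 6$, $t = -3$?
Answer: $\frac{1}{30990} \approx 3.2268 \cdot 10^{-5}$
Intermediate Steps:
$E{\left(x,a \right)} = x \left(4 + a\right)$
$O{\left(z,p \right)} = 9 + p$ ($O{\left(z,p \right)} = \left(p - 3 \left(4 - 5\right)\right) + 6 = \left(p - -3\right) + 6 = \left(p + 3\right) + 6 = \left(3 + p\right) + 6 = 9 + p$)
$F{\left(m,Z \right)} = 2 m$
$\frac{1}{35 \cdot 46 \cdot 19 + F{\left(200,O{\left(-11,1 \right)} \right)}} = \frac{1}{35 \cdot 46 \cdot 19 + 2 \cdot 200} = \frac{1}{1610 \cdot 19 + 400} = \frac{1}{30590 + 400} = \frac{1}{30990}$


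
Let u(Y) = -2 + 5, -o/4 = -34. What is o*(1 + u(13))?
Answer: 544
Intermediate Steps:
o = 136 (o = -4*(-34) = 136)
u(Y) = 3
o*(1 + u(13)) = 136*(1 + 3) = 136*4 = 544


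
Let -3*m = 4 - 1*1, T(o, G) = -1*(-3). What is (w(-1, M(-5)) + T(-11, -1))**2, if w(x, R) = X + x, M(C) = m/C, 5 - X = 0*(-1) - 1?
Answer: 64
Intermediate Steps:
X = 6 (X = 5 - (0*(-1) - 1) = 5 - (0 - 1) = 5 - 1*(-1) = 5 + 1 = 6)
T(o, G) = 3
m = -1 (m = -(4 - 1*1)/3 = -(4 - 1)/3 = -1/3*3 = -1)
M(C) = -1/C
w(x, R) = 6 + x
(w(-1, M(-5)) + T(-11, -1))**2 = ((6 - 1) + 3)**2 = (5 + 3)**2 = 8**2 = 64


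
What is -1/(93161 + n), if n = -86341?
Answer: -1/6820 ≈ -0.00014663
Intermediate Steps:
-1/(93161 + n) = -1/(93161 - 86341) = -1/6820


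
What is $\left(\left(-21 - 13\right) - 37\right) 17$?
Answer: $-1207$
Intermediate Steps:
$\left(\left(-21 - 13\right) - 37\right) 17 = \left(-34 - 37\right) 17 = \left(-71\right) 17 = -1207$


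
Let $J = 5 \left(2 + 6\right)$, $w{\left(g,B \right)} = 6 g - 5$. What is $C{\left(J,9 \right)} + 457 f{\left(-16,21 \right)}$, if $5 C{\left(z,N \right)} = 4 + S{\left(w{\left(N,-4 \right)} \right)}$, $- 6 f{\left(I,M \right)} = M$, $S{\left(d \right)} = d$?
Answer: $- \frac{15889}{10} \approx -1588.9$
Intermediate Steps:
$w{\left(g,B \right)} = -5 + 6 g$ ($w{\left(g,B \right)} = 6 g - 5 = -5 + 6 g$)
$f{\left(I,M \right)} = - \frac{M}{6}$
$J = 40$ ($J = 5 \cdot 8 = 40$)
$C{\left(z,N \right)} = - \frac{1}{5} + \frac{6 N}{5}$ ($C{\left(z,N \right)} = \frac{4 + \left(-5 + 6 N\right)}{5} = \frac{-1 + 6 N}{5} = - \frac{1}{5} + \frac{6 N}{5}$)
$C{\left(J,9 \right)} + 457 f{\left(-16,21 \right)} = \left(- \frac{1}{5} + \frac{6}{5} \cdot 9\right) + 457 \left(\left(- \frac{1}{6}\right) 21\right) = \left(- \frac{1}{5} + \frac{54}{5}\right) + 457 \left(- \frac{7}{2}\right) = \frac{53}{5} - \frac{3199}{2} = - \frac{15889}{10}$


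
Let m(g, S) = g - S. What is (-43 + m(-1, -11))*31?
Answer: -1023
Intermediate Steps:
(-43 + m(-1, -11))*31 = (-43 + (-1 - 1*(-11)))*31 = (-43 + (-1 + 11))*31 = (-43 + 10)*31 = -33*31 = -1023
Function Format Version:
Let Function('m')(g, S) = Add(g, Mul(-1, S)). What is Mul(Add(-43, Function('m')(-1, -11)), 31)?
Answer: -1023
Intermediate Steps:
Mul(Add(-43, Function('m')(-1, -11)), 31) = Mul(Add(-43, Add(-1, Mul(-1, -11))), 31) = Mul(Add(-43, Add(-1, 11)), 31) = Mul(Add(-43, 10), 31) = Mul(-33, 31) = -1023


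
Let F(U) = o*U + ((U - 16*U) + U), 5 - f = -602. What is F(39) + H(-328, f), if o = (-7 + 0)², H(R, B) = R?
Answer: 1037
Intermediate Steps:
f = 607 (f = 5 - 1*(-602) = 5 + 602 = 607)
o = 49 (o = (-7)² = 49)
F(U) = 35*U (F(U) = 49*U + ((U - 16*U) + U) = 49*U + (-15*U + U) = 49*U - 14*U = 35*U)
F(39) + H(-328, f) = 35*39 - 328 = 1365 - 328 = 1037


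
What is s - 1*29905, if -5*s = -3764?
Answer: -145761/5 ≈ -29152.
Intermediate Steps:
s = 3764/5 (s = -⅕*(-3764) = 3764/5 ≈ 752.80)
s - 1*29905 = 3764/5 - 1*29905 = 3764/5 - 29905 = -145761/5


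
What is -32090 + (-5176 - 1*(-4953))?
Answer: -32313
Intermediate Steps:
-32090 + (-5176 - 1*(-4953)) = -32090 + (-5176 + 4953) = -32090 - 223 = -32313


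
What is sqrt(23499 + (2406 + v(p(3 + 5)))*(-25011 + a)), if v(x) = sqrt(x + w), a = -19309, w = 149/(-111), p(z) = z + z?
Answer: sqrt(-1313546997141 - 4919520*sqrt(180597))/111 ≈ 10333.0*I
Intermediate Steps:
p(z) = 2*z
w = -149/111 (w = 149*(-1/111) = -149/111 ≈ -1.3423)
v(x) = sqrt(-149/111 + x) (v(x) = sqrt(x - 149/111) = sqrt(-149/111 + x))
sqrt(23499 + (2406 + v(p(3 + 5)))*(-25011 + a)) = sqrt(23499 + (2406 + sqrt(-16539 + 12321*(2*(3 + 5)))/111)*(-25011 - 19309)) = sqrt(23499 + (2406 + sqrt(-16539 + 12321*(2*8))/111)*(-44320)) = sqrt(23499 + (2406 + sqrt(-16539 + 12321*16)/111)*(-44320)) = sqrt(23499 + (2406 + sqrt(-16539 + 197136)/111)*(-44320)) = sqrt(23499 + (2406 + sqrt(180597)/111)*(-44320)) = sqrt(23499 + (-106633920 - 44320*sqrt(180597)/111)) = sqrt(-106610421 - 44320*sqrt(180597)/111)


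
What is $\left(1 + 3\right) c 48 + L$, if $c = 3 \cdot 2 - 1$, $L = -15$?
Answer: $945$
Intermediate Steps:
$c = 5$ ($c = 6 - 1 = 5$)
$\left(1 + 3\right) c 48 + L = \left(1 + 3\right) 5 \cdot 48 - 15 = 4 \cdot 5 \cdot 48 - 15 = 20 \cdot 48 - 15 = 960 - 15 = 945$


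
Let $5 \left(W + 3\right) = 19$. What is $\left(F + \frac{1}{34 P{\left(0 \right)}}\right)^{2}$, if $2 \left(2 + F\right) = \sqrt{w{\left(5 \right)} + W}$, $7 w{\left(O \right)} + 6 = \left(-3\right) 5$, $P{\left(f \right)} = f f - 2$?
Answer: $\frac{81129}{23120} - \frac{137 i \sqrt{55}}{340} \approx 3.509 - 2.9883 i$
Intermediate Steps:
$P{\left(f \right)} = -2 + f^{2}$ ($P{\left(f \right)} = f^{2} - 2 = -2 + f^{2}$)
$w{\left(O \right)} = -3$ ($w{\left(O \right)} = - \frac{6}{7} + \frac{\left(-3\right) 5}{7} = - \frac{6}{7} + \frac{1}{7} \left(-15\right) = - \frac{6}{7} - \frac{15}{7} = -3$)
$W = \frac{4}{5}$ ($W = -3 + \frac{1}{5} \cdot 19 = -3 + \frac{19}{5} = \frac{4}{5} \approx 0.8$)
$F = -2 + \frac{i \sqrt{55}}{10}$ ($F = -2 + \frac{\sqrt{-3 + \frac{4}{5}}}{2} = -2 + \frac{\sqrt{- \frac{11}{5}}}{2} = -2 + \frac{\frac{1}{5} i \sqrt{55}}{2} = -2 + \frac{i \sqrt{55}}{10} \approx -2.0 + 0.74162 i$)
$\left(F + \frac{1}{34 P{\left(0 \right)}}\right)^{2} = \left(\left(-2 + \frac{i \sqrt{55}}{10}\right) + \frac{1}{34 \left(-2 + 0^{2}\right)}\right)^{2} = \left(\left(-2 + \frac{i \sqrt{55}}{10}\right) + \frac{1}{34 \left(-2 + 0\right)}\right)^{2} = \left(\left(-2 + \frac{i \sqrt{55}}{10}\right) + \frac{1}{34 \left(-2\right)}\right)^{2} = \left(\left(-2 + \frac{i \sqrt{55}}{10}\right) + \frac{1}{34} \left(- \frac{1}{2}\right)\right)^{2} = \left(\left(-2 + \frac{i \sqrt{55}}{10}\right) - \frac{1}{68}\right)^{2} = \left(- \frac{137}{68} + \frac{i \sqrt{55}}{10}\right)^{2}$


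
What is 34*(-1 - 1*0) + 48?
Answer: 14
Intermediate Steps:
34*(-1 - 1*0) + 48 = 34*(-1 + 0) + 48 = 34*(-1) + 48 = -34 + 48 = 14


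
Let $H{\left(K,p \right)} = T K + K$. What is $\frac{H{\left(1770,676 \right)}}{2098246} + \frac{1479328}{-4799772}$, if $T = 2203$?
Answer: $\frac{102765134836}{66257252631} \approx 1.551$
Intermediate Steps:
$H{\left(K,p \right)} = 2204 K$ ($H{\left(K,p \right)} = 2203 K + K = 2204 K$)
$\frac{H{\left(1770,676 \right)}}{2098246} + \frac{1479328}{-4799772} = \frac{2204 \cdot 1770}{2098246} + \frac{1479328}{-4799772} = 3901080 \cdot \frac{1}{2098246} + 1479328 \left(- \frac{1}{4799772}\right) = \frac{102660}{55217} - \frac{369832}{1199943} = \frac{102765134836}{66257252631}$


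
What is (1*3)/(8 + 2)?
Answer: 3/10 ≈ 0.30000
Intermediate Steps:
(1*3)/(8 + 2) = 3/10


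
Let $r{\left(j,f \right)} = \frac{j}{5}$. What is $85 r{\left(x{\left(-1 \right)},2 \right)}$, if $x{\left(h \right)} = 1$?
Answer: $17$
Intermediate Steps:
$r{\left(j,f \right)} = \frac{j}{5}$ ($r{\left(j,f \right)} = j \frac{1}{5} = \frac{j}{5}$)
$85 r{\left(x{\left(-1 \right)},2 \right)} = 85 \cdot \frac{1}{5} \cdot 1 = 85 \cdot \frac{1}{5} = 17$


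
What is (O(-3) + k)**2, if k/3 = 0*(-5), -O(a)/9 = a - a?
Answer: 0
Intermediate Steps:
O(a) = 0 (O(a) = -9*(a - a) = -9*0 = 0)
k = 0 (k = 3*(0*(-5)) = 3*0 = 0)
(O(-3) + k)**2 = (0 + 0)**2 = 0**2 = 0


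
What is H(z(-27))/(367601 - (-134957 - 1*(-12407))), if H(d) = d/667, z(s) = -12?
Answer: -12/326930717 ≈ -3.6705e-8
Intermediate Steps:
H(d) = d/667 (H(d) = d*(1/667) = d/667)
H(z(-27))/(367601 - (-134957 - 1*(-12407))) = ((1/667)*(-12))/(367601 - (-134957 - 1*(-12407))) = -12/(667*(367601 - (-134957 + 12407))) = -12/(667*(367601 - 1*(-122550))) = -12/(667*(367601 + 122550)) = -12/667/490151 = -12/667*1/490151 = -12/326930717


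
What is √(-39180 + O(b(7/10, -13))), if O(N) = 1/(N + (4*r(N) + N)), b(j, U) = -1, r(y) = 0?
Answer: I*√156722/2 ≈ 197.94*I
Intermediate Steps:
O(N) = 1/(2*N) (O(N) = 1/(N + (4*0 + N)) = 1/(N + (0 + N)) = 1/(N + N) = 1/(2*N))
√(-39180 + O(b(7/10, -13))) = √(-39180 + (½)/(-1)) = √(-39180 + (½)*(-1)) = √(-39180 - ½) = √(-78361/2) = I*√156722/2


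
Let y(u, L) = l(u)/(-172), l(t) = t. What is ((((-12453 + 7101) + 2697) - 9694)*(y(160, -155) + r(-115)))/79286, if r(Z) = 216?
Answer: -57101776/1704649 ≈ -33.498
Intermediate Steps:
y(u, L) = -u/172 (y(u, L) = u/(-172) = u*(-1/172) = -u/172)
((((-12453 + 7101) + 2697) - 9694)*(y(160, -155) + r(-115)))/79286 = ((((-12453 + 7101) + 2697) - 9694)*(-1/172*160 + 216))/79286 = (((-5352 + 2697) - 9694)*(-40/43 + 216))*(1/79286) = ((-2655 - 9694)*(9248/43))*(1/79286) = -12349*9248/43*(1/79286) = -114203552/43*1/79286 = -57101776/1704649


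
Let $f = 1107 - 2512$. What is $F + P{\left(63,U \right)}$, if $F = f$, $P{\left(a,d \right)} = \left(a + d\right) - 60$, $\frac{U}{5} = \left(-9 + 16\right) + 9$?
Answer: $-1322$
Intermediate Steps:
$U = 80$ ($U = 5 \left(\left(-9 + 16\right) + 9\right) = 5 \left(7 + 9\right) = 5 \cdot 16 = 80$)
$P{\left(a,d \right)} = -60 + a + d$
$f = -1405$ ($f = 1107 - 2512 = -1405$)
$F = -1405$
$F + P{\left(63,U \right)} = -1405 + \left(-60 + 63 + 80\right) = -1405 + 83 = -1322$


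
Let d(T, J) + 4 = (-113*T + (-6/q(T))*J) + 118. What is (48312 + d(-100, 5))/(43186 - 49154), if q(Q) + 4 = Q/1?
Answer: -3105767/310336 ≈ -10.008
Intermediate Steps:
q(Q) = -4 + Q (q(Q) = -4 + Q/1 = -4 + Q*1 = -4 + Q)
d(T, J) = 114 - 113*T - 6*J/(-4 + T) (d(T, J) = -4 + ((-113*T + (-6/(-4 + T))*J) + 118) = -4 + ((-113*T - 6*J/(-4 + T)) + 118) = -4 + (118 - 113*T - 6*J/(-4 + T)) = 114 - 113*T - 6*J/(-4 + T))
(48312 + d(-100, 5))/(43186 - 49154) = (48312 + (-6*5 + (-4 - 100)*(114 - 113*(-100)))/(-4 - 100))/(43186 - 49154) = (48312 + (-30 - 104*(114 + 11300))/(-104))/(-5968) = (48312 - (-30 - 104*11414)/104)*(-1/5968) = (48312 - (-30 - 1187056)/104)*(-1/5968) = (48312 - 1/104*(-1187086))*(-1/5968) = (48312 + 593543/52)*(-1/5968) = (3105767/52)*(-1/5968) = -3105767/310336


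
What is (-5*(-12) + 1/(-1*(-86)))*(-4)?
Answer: -10322/43 ≈ -240.05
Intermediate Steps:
(-5*(-12) + 1/(-1*(-86)))*(-4) = (60 + 1/86)*(-4) = (5161/86)*(-4) = -10322/43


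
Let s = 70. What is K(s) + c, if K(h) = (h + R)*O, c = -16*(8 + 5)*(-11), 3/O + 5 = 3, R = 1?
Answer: 4363/2 ≈ 2181.5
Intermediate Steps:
O = -3/2 (O = 3/(-5 + 3) = 3/(-2) = 3*(-1/2) = -3/2 ≈ -1.5000)
c = 2288 (c = -16*13*(-11) = -208*(-11) = 2288)
K(h) = -3/2 - 3*h/2 (K(h) = (h + 1)*(-3/2) = (1 + h)*(-3/2) = -3/2 - 3*h/2)
K(s) + c = (-3/2 - 3/2*70) + 2288 = (-3/2 - 105) + 2288 = -213/2 + 2288 = 4363/2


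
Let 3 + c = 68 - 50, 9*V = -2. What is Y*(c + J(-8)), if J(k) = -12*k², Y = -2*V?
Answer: -1004/3 ≈ -334.67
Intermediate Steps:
V = -2/9 (V = (⅑)*(-2) = -2/9 ≈ -0.22222)
Y = 4/9 (Y = -2*(-2/9) = 4/9 ≈ 0.44444)
c = 15 (c = -3 + (68 - 50) = -3 + 18 = 15)
Y*(c + J(-8)) = 4*(15 - 12*(-8)²)/9 = 4*(15 - 12*64)/9 = 4*(15 - 768)/9 = (4/9)*(-753) = -1004/3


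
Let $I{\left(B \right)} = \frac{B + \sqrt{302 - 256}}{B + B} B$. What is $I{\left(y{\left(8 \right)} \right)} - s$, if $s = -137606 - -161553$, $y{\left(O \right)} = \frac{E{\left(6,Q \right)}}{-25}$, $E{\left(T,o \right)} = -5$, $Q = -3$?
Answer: $- \frac{239469}{10} + \frac{\sqrt{46}}{2} \approx -23944.0$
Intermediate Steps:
$y{\left(O \right)} = \frac{1}{5}$ ($y{\left(O \right)} = - \frac{5}{-25} = \left(-5\right) \left(- \frac{1}{25}\right) = \frac{1}{5}$)
$I{\left(B \right)} = \frac{B}{2} + \frac{\sqrt{46}}{2}$ ($I{\left(B \right)} = \frac{B + \sqrt{46}}{2 B} B = \frac{B}{2} + \frac{\sqrt{46}}{2}$)
$s = 23947$ ($s = -137606 + 161553 = 23947$)
$I{\left(y{\left(8 \right)} \right)} - s = \left(\frac{1}{2} \cdot \frac{1}{5} + \frac{\sqrt{46}}{2}\right) - 23947 = \left(\frac{1}{10} + \frac{\sqrt{46}}{2}\right) - 23947 = - \frac{239469}{10} + \frac{\sqrt{46}}{2}$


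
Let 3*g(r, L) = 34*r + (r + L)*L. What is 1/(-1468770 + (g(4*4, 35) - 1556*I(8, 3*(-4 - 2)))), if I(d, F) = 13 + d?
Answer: -3/4502009 ≈ -6.6637e-7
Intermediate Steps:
g(r, L) = 34*r/3 + L*(L + r)/3 (g(r, L) = (34*r + (r + L)*L)/3 = (34*r + (L + r)*L)/3 = (34*r + L*(L + r))/3 = 34*r/3 + L*(L + r)/3)
1/(-1468770 + (g(4*4, 35) - 1556*I(8, 3*(-4 - 2)))) = 1/(-1468770 + (((1/3)*35**2 + 34*(4*4)/3 + (1/3)*35*(4*4)) - 1556*(13 + 8))) = 1/(-1468770 + (((1/3)*1225 + (34/3)*16 + (1/3)*35*16) - 1556*21)) = 1/(-1468770 + ((1225/3 + 544/3 + 560/3) - 32676)) = 1/(-1468770 + (2329/3 - 32676)) = 1/(-1468770 - 95699/3) = 1/(-4502009/3) = -3/4502009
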